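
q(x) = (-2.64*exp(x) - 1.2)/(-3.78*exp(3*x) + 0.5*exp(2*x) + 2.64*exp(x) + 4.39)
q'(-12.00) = 0.00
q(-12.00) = -0.27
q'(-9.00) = 0.00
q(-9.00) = -0.27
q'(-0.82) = -0.19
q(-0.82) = -0.44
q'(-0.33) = -0.58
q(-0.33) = -0.60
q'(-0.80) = -0.19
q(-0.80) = -0.45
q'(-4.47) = -0.00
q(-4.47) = -0.28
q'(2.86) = -0.00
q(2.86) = 0.00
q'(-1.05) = -0.13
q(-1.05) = -0.41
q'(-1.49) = -0.08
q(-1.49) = -0.36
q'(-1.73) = -0.07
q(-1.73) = -0.34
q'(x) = (-2.64*exp(x) - 1.2)*(11.34*exp(3*x) - 1.0*exp(2*x) - 2.64*exp(x))/(-3.78*exp(3*x) + 0.5*exp(2*x) + 2.64*exp(x) + 4.39)^2 - 2.64*exp(x)/(-3.78*exp(3*x) + 0.5*exp(2*x) + 2.64*exp(x) + 4.39) = (-19.9584*exp(3*x) - 12.288*exp(2*x) + 1.2*exp(x) - 8.4216)*exp(x)/(14.2884*exp(6*x) - 3.78*exp(5*x) - 19.7084*exp(4*x) - 30.5484*exp(3*x) + 11.3596*exp(2*x) + 23.1792*exp(x) + 19.2721)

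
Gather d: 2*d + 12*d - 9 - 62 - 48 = 14*d - 119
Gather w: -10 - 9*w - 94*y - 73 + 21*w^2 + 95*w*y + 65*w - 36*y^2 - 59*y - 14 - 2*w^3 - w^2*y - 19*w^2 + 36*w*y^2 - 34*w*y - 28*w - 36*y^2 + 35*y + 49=-2*w^3 + w^2*(2 - y) + w*(36*y^2 + 61*y + 28) - 72*y^2 - 118*y - 48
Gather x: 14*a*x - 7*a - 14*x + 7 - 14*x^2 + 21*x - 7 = -7*a - 14*x^2 + x*(14*a + 7)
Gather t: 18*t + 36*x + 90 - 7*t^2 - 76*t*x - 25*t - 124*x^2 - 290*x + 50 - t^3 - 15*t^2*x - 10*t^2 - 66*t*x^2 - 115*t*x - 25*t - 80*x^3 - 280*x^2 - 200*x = -t^3 + t^2*(-15*x - 17) + t*(-66*x^2 - 191*x - 32) - 80*x^3 - 404*x^2 - 454*x + 140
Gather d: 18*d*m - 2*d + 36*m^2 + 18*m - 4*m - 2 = d*(18*m - 2) + 36*m^2 + 14*m - 2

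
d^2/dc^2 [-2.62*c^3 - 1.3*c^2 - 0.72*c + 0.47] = -15.72*c - 2.6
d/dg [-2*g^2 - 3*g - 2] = -4*g - 3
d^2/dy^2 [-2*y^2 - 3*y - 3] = -4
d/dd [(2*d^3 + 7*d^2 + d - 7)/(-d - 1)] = (-4*d^3 - 13*d^2 - 14*d - 8)/(d^2 + 2*d + 1)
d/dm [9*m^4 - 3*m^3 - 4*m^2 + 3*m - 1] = 36*m^3 - 9*m^2 - 8*m + 3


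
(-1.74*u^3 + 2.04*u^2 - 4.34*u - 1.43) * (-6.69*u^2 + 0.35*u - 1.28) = 11.6406*u^5 - 14.2566*u^4 + 31.9758*u^3 + 5.4365*u^2 + 5.0547*u + 1.8304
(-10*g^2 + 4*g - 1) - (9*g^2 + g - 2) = -19*g^2 + 3*g + 1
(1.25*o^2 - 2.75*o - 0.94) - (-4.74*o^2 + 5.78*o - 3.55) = 5.99*o^2 - 8.53*o + 2.61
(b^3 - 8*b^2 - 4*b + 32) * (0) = 0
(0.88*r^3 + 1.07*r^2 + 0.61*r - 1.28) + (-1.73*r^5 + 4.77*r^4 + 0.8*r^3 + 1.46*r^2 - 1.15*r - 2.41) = -1.73*r^5 + 4.77*r^4 + 1.68*r^3 + 2.53*r^2 - 0.54*r - 3.69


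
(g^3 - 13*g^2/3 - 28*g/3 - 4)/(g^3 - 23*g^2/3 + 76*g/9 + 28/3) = 3*(g + 1)/(3*g - 7)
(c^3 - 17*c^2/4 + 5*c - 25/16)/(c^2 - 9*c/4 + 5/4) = (c^2 - 3*c + 5/4)/(c - 1)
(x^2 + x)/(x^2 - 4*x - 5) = x/(x - 5)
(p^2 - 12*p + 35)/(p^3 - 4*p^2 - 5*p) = (p - 7)/(p*(p + 1))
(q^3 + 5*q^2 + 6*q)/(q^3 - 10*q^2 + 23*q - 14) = q*(q^2 + 5*q + 6)/(q^3 - 10*q^2 + 23*q - 14)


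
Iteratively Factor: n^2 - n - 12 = (n + 3)*(n - 4)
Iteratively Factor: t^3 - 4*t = (t + 2)*(t^2 - 2*t) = t*(t + 2)*(t - 2)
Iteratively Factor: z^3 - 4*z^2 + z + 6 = (z - 3)*(z^2 - z - 2) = (z - 3)*(z + 1)*(z - 2)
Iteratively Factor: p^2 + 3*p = (p)*(p + 3)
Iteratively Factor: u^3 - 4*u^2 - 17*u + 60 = (u + 4)*(u^2 - 8*u + 15) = (u - 3)*(u + 4)*(u - 5)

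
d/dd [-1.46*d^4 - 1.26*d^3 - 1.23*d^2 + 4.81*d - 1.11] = -5.84*d^3 - 3.78*d^2 - 2.46*d + 4.81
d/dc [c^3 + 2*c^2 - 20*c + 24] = 3*c^2 + 4*c - 20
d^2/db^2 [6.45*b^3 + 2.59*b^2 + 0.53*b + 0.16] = 38.7*b + 5.18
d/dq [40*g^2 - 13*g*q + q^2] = -13*g + 2*q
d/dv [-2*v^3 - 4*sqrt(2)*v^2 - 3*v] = -6*v^2 - 8*sqrt(2)*v - 3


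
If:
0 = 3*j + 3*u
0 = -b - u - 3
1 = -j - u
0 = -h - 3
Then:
No Solution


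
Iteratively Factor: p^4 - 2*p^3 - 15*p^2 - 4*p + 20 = (p + 2)*(p^3 - 4*p^2 - 7*p + 10) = (p - 5)*(p + 2)*(p^2 + p - 2) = (p - 5)*(p + 2)^2*(p - 1)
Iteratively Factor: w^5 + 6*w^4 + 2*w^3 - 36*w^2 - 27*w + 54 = (w + 3)*(w^4 + 3*w^3 - 7*w^2 - 15*w + 18) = (w - 1)*(w + 3)*(w^3 + 4*w^2 - 3*w - 18) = (w - 2)*(w - 1)*(w + 3)*(w^2 + 6*w + 9) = (w - 2)*(w - 1)*(w + 3)^2*(w + 3)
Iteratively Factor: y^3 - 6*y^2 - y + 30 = (y - 3)*(y^2 - 3*y - 10) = (y - 3)*(y + 2)*(y - 5)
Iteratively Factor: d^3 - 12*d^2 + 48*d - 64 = (d - 4)*(d^2 - 8*d + 16) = (d - 4)^2*(d - 4)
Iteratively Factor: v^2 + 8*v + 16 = (v + 4)*(v + 4)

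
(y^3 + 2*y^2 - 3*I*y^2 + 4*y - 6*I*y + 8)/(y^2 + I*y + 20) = (y^2 + y*(2 + I) + 2*I)/(y + 5*I)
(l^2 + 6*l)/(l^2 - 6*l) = (l + 6)/(l - 6)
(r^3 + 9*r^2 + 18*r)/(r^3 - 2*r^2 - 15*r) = (r + 6)/(r - 5)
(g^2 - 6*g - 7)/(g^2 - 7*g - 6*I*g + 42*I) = (g + 1)/(g - 6*I)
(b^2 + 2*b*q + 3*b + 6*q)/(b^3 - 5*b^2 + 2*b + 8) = (b^2 + 2*b*q + 3*b + 6*q)/(b^3 - 5*b^2 + 2*b + 8)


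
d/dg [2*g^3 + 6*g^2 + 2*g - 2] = 6*g^2 + 12*g + 2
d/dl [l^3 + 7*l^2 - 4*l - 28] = 3*l^2 + 14*l - 4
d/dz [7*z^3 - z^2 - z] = 21*z^2 - 2*z - 1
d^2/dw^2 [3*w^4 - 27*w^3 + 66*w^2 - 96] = 36*w^2 - 162*w + 132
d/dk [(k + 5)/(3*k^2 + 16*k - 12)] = (3*k^2 + 16*k - 2*(k + 5)*(3*k + 8) - 12)/(3*k^2 + 16*k - 12)^2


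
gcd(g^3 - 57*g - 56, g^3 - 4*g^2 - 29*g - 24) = g^2 - 7*g - 8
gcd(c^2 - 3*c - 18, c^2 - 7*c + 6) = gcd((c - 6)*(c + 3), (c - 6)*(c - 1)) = c - 6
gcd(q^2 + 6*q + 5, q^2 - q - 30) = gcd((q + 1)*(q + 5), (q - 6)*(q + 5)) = q + 5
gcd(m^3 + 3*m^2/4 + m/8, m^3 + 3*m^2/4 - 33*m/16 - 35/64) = m + 1/4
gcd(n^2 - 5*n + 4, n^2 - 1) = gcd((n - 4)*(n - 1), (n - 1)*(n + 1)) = n - 1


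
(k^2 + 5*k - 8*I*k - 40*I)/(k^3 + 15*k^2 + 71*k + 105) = (k - 8*I)/(k^2 + 10*k + 21)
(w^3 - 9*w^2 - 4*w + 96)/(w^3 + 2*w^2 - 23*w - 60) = (w^2 - 12*w + 32)/(w^2 - w - 20)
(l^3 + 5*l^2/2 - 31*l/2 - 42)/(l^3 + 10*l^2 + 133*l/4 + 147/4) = 2*(l - 4)/(2*l + 7)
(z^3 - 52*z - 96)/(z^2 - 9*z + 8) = (z^2 + 8*z + 12)/(z - 1)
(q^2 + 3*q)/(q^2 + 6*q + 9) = q/(q + 3)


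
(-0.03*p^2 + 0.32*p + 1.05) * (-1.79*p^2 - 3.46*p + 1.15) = 0.0537*p^4 - 0.469*p^3 - 3.0212*p^2 - 3.265*p + 1.2075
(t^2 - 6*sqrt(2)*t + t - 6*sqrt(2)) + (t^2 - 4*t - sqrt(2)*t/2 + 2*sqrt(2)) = 2*t^2 - 13*sqrt(2)*t/2 - 3*t - 4*sqrt(2)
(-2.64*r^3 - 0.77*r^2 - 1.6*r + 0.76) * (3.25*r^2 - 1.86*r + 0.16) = -8.58*r^5 + 2.4079*r^4 - 4.1902*r^3 + 5.3228*r^2 - 1.6696*r + 0.1216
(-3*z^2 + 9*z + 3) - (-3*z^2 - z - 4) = 10*z + 7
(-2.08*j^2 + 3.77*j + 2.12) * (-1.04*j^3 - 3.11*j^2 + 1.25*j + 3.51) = 2.1632*j^5 + 2.548*j^4 - 16.5295*j^3 - 9.1815*j^2 + 15.8827*j + 7.4412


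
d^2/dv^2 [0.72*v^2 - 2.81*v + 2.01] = 1.44000000000000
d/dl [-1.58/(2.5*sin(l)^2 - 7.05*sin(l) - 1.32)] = (7.9*sin(l) - 11.139)*cos(l)/(-2.5*sin(l)^2 + 7.05*sin(l) + 1.32)^2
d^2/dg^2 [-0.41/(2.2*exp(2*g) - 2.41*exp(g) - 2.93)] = ((3.608*exp(g) - 0.9881)*(-2.2*exp(2*g) + 2.41*exp(g) + 2.93) + 0.41*(4.4*exp(g) - 2.41)*(8.8*exp(g) - 4.82)*exp(g))*exp(g)/(-2.2*exp(2*g) + 2.41*exp(g) + 2.93)^3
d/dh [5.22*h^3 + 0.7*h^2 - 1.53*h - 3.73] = 15.66*h^2 + 1.4*h - 1.53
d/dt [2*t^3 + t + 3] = 6*t^2 + 1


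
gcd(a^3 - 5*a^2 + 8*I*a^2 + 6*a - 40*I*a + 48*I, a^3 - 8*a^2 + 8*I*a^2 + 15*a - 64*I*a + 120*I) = a^2 + a*(-3 + 8*I) - 24*I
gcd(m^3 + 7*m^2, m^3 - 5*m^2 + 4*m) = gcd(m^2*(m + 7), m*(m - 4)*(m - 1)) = m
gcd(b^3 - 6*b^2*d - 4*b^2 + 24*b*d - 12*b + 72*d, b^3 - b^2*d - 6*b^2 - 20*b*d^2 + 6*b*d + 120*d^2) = b - 6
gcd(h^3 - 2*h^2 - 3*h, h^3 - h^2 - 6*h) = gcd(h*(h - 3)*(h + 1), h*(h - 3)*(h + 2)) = h^2 - 3*h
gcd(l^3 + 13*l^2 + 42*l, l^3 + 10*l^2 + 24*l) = l^2 + 6*l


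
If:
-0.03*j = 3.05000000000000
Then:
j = -101.67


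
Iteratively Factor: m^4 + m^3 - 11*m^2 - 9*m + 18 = (m - 1)*(m^3 + 2*m^2 - 9*m - 18) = (m - 1)*(m + 3)*(m^2 - m - 6) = (m - 1)*(m + 2)*(m + 3)*(m - 3)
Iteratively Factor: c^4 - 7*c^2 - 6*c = (c + 2)*(c^3 - 2*c^2 - 3*c) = c*(c + 2)*(c^2 - 2*c - 3) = c*(c - 3)*(c + 2)*(c + 1)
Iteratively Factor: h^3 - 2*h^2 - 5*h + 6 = (h + 2)*(h^2 - 4*h + 3) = (h - 3)*(h + 2)*(h - 1)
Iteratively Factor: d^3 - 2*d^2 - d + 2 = (d - 1)*(d^2 - d - 2) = (d - 2)*(d - 1)*(d + 1)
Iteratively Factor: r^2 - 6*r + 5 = (r - 1)*(r - 5)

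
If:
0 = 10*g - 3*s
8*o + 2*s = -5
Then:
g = 3*s/10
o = -s/4 - 5/8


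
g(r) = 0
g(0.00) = 0.00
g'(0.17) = 0.00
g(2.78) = 0.00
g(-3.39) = 0.00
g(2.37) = 0.00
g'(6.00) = 0.00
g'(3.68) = 0.00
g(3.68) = 0.00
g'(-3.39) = 0.00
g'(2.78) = 0.00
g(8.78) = 0.00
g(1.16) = 0.00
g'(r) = 0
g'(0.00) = 0.00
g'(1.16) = 0.00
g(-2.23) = 0.00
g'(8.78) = 0.00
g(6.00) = 0.00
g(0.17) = 0.00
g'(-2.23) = 0.00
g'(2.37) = 0.00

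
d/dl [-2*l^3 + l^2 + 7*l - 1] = -6*l^2 + 2*l + 7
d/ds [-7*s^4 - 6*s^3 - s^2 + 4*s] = -28*s^3 - 18*s^2 - 2*s + 4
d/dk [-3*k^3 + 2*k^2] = k*(4 - 9*k)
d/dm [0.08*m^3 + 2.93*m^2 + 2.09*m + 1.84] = 0.24*m^2 + 5.86*m + 2.09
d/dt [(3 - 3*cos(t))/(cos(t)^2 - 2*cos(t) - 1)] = 3*(sin(t)^2 + 2*cos(t) - 4)*sin(t)/(sin(t)^2 + 2*cos(t))^2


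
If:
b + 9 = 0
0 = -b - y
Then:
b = -9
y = 9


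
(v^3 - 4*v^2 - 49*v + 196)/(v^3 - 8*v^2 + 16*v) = (v^2 - 49)/(v*(v - 4))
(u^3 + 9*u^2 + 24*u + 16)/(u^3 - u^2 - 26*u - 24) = (u + 4)/(u - 6)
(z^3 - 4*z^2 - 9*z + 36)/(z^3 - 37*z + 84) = (z + 3)/(z + 7)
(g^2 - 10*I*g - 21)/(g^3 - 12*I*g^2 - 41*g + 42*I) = 1/(g - 2*I)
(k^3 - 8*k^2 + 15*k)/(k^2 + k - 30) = k*(k - 3)/(k + 6)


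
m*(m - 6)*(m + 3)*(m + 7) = m^4 + 4*m^3 - 39*m^2 - 126*m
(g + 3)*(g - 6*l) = g^2 - 6*g*l + 3*g - 18*l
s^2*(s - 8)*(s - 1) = s^4 - 9*s^3 + 8*s^2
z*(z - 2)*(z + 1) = z^3 - z^2 - 2*z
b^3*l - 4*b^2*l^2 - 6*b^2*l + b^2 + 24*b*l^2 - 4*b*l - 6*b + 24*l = (b - 6)*(b - 4*l)*(b*l + 1)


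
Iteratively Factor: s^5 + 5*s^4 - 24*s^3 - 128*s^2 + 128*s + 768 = (s - 3)*(s^4 + 8*s^3 - 128*s - 256) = (s - 3)*(s + 4)*(s^3 + 4*s^2 - 16*s - 64) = (s - 4)*(s - 3)*(s + 4)*(s^2 + 8*s + 16) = (s - 4)*(s - 3)*(s + 4)^2*(s + 4)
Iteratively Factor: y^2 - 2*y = (y)*(y - 2)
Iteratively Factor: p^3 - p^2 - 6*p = (p - 3)*(p^2 + 2*p) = p*(p - 3)*(p + 2)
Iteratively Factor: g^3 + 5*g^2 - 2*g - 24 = (g + 4)*(g^2 + g - 6) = (g + 3)*(g + 4)*(g - 2)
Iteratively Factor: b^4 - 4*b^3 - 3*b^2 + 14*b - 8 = (b + 2)*(b^3 - 6*b^2 + 9*b - 4) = (b - 1)*(b + 2)*(b^2 - 5*b + 4) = (b - 4)*(b - 1)*(b + 2)*(b - 1)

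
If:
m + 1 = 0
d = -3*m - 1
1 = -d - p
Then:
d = 2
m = -1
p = -3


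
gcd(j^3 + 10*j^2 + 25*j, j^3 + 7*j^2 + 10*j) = j^2 + 5*j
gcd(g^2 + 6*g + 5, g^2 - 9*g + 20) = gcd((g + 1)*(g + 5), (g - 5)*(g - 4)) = 1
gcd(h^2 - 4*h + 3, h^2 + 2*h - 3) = h - 1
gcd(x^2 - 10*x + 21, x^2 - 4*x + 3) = x - 3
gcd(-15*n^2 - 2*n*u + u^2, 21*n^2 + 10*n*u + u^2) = 3*n + u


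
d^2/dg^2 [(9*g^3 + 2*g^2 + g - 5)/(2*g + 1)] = 2*(36*g^3 + 54*g^2 + 27*g - 20)/(8*g^3 + 12*g^2 + 6*g + 1)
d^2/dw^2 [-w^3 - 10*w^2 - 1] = -6*w - 20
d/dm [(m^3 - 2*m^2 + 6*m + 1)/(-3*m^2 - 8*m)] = (-3*m^4 - 16*m^3 + 34*m^2 + 6*m + 8)/(m^2*(9*m^2 + 48*m + 64))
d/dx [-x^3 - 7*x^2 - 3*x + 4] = -3*x^2 - 14*x - 3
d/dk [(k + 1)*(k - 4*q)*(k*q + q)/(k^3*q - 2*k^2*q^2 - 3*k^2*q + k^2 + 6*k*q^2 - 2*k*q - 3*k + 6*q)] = q*(k + 1)*((k + 1)*(k - 4*q)*(-3*k^2*q + 4*k*q^2 + 6*k*q - 2*k - 6*q^2 + 2*q + 3) + (3*k - 8*q + 1)*(k^3*q - 2*k^2*q^2 - 3*k^2*q + k^2 + 6*k*q^2 - 2*k*q - 3*k + 6*q))/(k^3*q - 2*k^2*q^2 - 3*k^2*q + k^2 + 6*k*q^2 - 2*k*q - 3*k + 6*q)^2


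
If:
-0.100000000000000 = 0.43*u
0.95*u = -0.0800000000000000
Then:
No Solution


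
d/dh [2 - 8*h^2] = -16*h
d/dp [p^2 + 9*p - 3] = 2*p + 9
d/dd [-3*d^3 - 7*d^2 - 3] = d*(-9*d - 14)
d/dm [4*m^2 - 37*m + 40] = 8*m - 37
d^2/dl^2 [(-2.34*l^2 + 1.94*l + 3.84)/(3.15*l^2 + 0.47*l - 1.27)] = (45.42804*l^3 + 172.44738*l^2 + 80.67654*l + 27.187952)/(31.255875*l^6 + 13.990725*l^5 - 35.71722*l^4 - 11.177587*l^3 + 14.400276*l^2 + 2.274189*l - 2.048383)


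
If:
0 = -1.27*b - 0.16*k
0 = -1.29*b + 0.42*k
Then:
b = 0.00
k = 0.00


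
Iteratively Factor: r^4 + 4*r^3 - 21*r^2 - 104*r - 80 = (r + 4)*(r^3 - 21*r - 20) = (r - 5)*(r + 4)*(r^2 + 5*r + 4) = (r - 5)*(r + 4)^2*(r + 1)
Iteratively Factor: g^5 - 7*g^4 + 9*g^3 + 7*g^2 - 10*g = (g - 1)*(g^4 - 6*g^3 + 3*g^2 + 10*g) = (g - 1)*(g + 1)*(g^3 - 7*g^2 + 10*g) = g*(g - 1)*(g + 1)*(g^2 - 7*g + 10) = g*(g - 2)*(g - 1)*(g + 1)*(g - 5)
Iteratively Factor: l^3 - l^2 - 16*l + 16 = (l - 1)*(l^2 - 16) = (l - 1)*(l + 4)*(l - 4)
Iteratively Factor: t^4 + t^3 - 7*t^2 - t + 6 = (t - 1)*(t^3 + 2*t^2 - 5*t - 6) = (t - 1)*(t + 1)*(t^2 + t - 6) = (t - 1)*(t + 1)*(t + 3)*(t - 2)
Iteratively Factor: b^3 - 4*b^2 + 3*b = (b - 1)*(b^2 - 3*b) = b*(b - 1)*(b - 3)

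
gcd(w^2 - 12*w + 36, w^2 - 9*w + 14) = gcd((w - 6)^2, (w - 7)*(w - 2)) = 1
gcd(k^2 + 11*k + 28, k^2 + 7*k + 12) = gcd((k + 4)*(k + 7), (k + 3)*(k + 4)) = k + 4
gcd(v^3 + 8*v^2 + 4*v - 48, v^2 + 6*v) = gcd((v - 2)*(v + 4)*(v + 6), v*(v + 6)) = v + 6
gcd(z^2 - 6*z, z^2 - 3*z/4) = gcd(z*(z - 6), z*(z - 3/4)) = z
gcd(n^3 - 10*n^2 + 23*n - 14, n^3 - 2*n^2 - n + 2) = n^2 - 3*n + 2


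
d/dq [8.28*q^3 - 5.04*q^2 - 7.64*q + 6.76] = 24.84*q^2 - 10.08*q - 7.64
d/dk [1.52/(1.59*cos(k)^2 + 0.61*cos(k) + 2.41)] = (4.8336*cos(k) + 0.9272)*sin(k)/(1.59*cos(k)^2 + 0.61*cos(k) + 2.41)^2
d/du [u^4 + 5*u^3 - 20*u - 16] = 4*u^3 + 15*u^2 - 20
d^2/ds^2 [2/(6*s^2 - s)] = 4*(-6*s*(6*s - 1) + (12*s - 1)^2)/(s^3*(6*s - 1)^3)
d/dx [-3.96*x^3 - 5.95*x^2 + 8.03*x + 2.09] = -11.88*x^2 - 11.9*x + 8.03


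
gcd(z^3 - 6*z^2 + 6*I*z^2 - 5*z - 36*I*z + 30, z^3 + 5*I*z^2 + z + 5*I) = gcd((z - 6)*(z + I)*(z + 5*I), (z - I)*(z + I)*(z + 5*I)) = z^2 + 6*I*z - 5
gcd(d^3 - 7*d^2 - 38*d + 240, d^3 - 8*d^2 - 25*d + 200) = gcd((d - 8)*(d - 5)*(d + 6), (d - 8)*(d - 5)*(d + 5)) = d^2 - 13*d + 40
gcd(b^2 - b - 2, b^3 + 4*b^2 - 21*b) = 1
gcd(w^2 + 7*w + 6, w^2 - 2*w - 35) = 1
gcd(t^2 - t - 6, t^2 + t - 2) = t + 2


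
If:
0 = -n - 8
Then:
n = -8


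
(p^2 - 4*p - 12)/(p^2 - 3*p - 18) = (p + 2)/(p + 3)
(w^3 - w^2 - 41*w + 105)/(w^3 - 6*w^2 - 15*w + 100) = (w^2 + 4*w - 21)/(w^2 - w - 20)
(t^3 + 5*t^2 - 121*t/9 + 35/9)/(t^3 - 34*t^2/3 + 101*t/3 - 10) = (3*t^2 + 16*t - 35)/(3*(t^2 - 11*t + 30))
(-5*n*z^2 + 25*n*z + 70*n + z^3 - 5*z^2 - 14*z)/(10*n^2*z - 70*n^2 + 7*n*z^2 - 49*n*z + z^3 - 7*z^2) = (-5*n*z - 10*n + z^2 + 2*z)/(10*n^2 + 7*n*z + z^2)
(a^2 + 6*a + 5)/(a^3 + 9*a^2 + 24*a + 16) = (a + 5)/(a^2 + 8*a + 16)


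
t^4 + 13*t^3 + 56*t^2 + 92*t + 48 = (t + 1)*(t + 2)*(t + 4)*(t + 6)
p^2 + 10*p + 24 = (p + 4)*(p + 6)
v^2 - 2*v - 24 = (v - 6)*(v + 4)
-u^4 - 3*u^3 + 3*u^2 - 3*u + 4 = (u + 4)*(u - I)*(-I*u + 1)*(-I*u + I)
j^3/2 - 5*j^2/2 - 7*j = j*(j/2 + 1)*(j - 7)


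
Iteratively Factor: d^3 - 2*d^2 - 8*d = (d)*(d^2 - 2*d - 8) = d*(d - 4)*(d + 2)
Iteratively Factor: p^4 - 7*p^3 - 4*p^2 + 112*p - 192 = (p - 3)*(p^3 - 4*p^2 - 16*p + 64) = (p - 3)*(p + 4)*(p^2 - 8*p + 16) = (p - 4)*(p - 3)*(p + 4)*(p - 4)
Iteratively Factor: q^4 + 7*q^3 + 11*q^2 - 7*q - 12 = (q + 3)*(q^3 + 4*q^2 - q - 4) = (q + 3)*(q + 4)*(q^2 - 1) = (q - 1)*(q + 3)*(q + 4)*(q + 1)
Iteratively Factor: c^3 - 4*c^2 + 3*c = (c - 1)*(c^2 - 3*c) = (c - 3)*(c - 1)*(c)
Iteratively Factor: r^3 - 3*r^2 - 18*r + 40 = (r - 5)*(r^2 + 2*r - 8) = (r - 5)*(r - 2)*(r + 4)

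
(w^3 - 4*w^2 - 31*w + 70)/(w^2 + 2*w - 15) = (w^2 - 9*w + 14)/(w - 3)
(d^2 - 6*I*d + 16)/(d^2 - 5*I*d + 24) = (d + 2*I)/(d + 3*I)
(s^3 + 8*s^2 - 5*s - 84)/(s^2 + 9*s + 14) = (s^2 + s - 12)/(s + 2)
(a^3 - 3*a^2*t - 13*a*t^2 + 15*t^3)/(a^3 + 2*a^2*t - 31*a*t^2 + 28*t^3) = (-a^2 + 2*a*t + 15*t^2)/(-a^2 - 3*a*t + 28*t^2)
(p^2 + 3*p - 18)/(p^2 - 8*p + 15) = (p + 6)/(p - 5)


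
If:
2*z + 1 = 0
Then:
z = -1/2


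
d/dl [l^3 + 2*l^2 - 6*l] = 3*l^2 + 4*l - 6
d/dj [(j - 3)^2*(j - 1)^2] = 4*(j - 3)*(j - 2)*(j - 1)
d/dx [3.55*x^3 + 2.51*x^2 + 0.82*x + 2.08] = 10.65*x^2 + 5.02*x + 0.82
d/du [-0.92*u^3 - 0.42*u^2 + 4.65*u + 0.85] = -2.76*u^2 - 0.84*u + 4.65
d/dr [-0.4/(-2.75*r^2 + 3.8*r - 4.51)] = (1.52 - 2.2*r)/(2.75*r^2 - 3.8*r + 4.51)^2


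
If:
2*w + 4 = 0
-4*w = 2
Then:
No Solution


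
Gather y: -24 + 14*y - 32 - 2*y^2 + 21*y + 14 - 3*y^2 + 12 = -5*y^2 + 35*y - 30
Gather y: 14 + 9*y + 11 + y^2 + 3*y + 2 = y^2 + 12*y + 27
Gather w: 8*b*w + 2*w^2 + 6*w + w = 2*w^2 + w*(8*b + 7)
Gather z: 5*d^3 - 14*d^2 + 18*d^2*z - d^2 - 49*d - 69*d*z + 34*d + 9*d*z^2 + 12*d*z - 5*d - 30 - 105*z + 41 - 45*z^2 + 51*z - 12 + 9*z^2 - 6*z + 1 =5*d^3 - 15*d^2 - 20*d + z^2*(9*d - 36) + z*(18*d^2 - 57*d - 60)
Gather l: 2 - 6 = -4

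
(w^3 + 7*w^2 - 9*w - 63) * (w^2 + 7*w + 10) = w^5 + 14*w^4 + 50*w^3 - 56*w^2 - 531*w - 630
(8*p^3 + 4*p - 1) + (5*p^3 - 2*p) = 13*p^3 + 2*p - 1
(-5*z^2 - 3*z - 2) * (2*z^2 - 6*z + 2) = -10*z^4 + 24*z^3 + 4*z^2 + 6*z - 4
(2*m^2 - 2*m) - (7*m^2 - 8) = -5*m^2 - 2*m + 8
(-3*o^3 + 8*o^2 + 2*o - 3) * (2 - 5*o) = 15*o^4 - 46*o^3 + 6*o^2 + 19*o - 6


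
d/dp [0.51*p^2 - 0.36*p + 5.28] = 1.02*p - 0.36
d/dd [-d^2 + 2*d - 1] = 2 - 2*d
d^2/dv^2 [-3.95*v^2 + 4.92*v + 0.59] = -7.90000000000000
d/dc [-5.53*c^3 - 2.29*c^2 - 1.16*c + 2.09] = -16.59*c^2 - 4.58*c - 1.16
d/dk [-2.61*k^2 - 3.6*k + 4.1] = -5.22*k - 3.6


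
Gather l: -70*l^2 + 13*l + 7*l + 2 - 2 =-70*l^2 + 20*l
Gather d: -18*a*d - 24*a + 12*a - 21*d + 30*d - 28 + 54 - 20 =-12*a + d*(9 - 18*a) + 6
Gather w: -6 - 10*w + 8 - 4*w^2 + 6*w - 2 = -4*w^2 - 4*w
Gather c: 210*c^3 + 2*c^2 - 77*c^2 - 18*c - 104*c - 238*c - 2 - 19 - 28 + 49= 210*c^3 - 75*c^2 - 360*c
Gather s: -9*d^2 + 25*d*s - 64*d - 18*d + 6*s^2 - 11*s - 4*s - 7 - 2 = -9*d^2 - 82*d + 6*s^2 + s*(25*d - 15) - 9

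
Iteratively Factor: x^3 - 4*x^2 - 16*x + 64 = (x - 4)*(x^2 - 16) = (x - 4)*(x + 4)*(x - 4)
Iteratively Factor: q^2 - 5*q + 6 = (q - 2)*(q - 3)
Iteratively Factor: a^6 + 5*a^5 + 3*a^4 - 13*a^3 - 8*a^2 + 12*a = (a - 1)*(a^5 + 6*a^4 + 9*a^3 - 4*a^2 - 12*a) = (a - 1)*(a + 3)*(a^4 + 3*a^3 - 4*a) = (a - 1)*(a + 2)*(a + 3)*(a^3 + a^2 - 2*a) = a*(a - 1)*(a + 2)*(a + 3)*(a^2 + a - 2) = a*(a - 1)*(a + 2)^2*(a + 3)*(a - 1)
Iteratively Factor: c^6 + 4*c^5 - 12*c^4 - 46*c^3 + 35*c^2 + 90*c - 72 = (c + 3)*(c^5 + c^4 - 15*c^3 - c^2 + 38*c - 24) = (c + 3)*(c + 4)*(c^4 - 3*c^3 - 3*c^2 + 11*c - 6) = (c + 2)*(c + 3)*(c + 4)*(c^3 - 5*c^2 + 7*c - 3) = (c - 1)*(c + 2)*(c + 3)*(c + 4)*(c^2 - 4*c + 3) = (c - 1)^2*(c + 2)*(c + 3)*(c + 4)*(c - 3)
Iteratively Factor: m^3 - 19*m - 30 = (m + 3)*(m^2 - 3*m - 10) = (m + 2)*(m + 3)*(m - 5)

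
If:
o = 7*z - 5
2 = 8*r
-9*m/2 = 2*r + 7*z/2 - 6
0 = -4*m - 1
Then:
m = -1/4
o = 33/4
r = 1/4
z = 53/28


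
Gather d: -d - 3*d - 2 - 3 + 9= 4 - 4*d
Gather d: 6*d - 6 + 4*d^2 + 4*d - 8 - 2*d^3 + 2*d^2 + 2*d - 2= -2*d^3 + 6*d^2 + 12*d - 16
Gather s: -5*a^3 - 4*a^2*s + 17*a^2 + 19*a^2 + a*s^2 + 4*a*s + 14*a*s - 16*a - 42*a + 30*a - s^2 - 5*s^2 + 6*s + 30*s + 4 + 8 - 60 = -5*a^3 + 36*a^2 - 28*a + s^2*(a - 6) + s*(-4*a^2 + 18*a + 36) - 48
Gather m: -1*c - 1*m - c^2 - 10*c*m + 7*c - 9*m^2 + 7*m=-c^2 + 6*c - 9*m^2 + m*(6 - 10*c)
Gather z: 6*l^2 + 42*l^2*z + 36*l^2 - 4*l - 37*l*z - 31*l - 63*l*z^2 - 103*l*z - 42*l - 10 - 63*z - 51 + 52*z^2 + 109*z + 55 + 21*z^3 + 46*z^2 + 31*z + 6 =42*l^2 - 77*l + 21*z^3 + z^2*(98 - 63*l) + z*(42*l^2 - 140*l + 77)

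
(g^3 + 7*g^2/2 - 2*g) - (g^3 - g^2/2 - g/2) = 4*g^2 - 3*g/2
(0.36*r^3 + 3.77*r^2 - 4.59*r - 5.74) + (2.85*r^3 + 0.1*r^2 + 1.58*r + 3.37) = 3.21*r^3 + 3.87*r^2 - 3.01*r - 2.37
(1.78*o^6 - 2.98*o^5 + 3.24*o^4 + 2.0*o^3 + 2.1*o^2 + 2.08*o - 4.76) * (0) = 0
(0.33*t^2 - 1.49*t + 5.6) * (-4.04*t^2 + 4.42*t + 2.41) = -1.3332*t^4 + 7.4782*t^3 - 28.4145*t^2 + 21.1611*t + 13.496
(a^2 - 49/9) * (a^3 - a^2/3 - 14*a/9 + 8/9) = a^5 - a^4/3 - 7*a^3 + 73*a^2/27 + 686*a/81 - 392/81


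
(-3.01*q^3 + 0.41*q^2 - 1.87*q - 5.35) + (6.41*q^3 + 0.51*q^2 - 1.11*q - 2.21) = 3.4*q^3 + 0.92*q^2 - 2.98*q - 7.56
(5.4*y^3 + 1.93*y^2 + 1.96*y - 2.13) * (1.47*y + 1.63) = 7.938*y^4 + 11.6391*y^3 + 6.0271*y^2 + 0.0636999999999999*y - 3.4719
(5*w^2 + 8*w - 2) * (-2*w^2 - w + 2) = -10*w^4 - 21*w^3 + 6*w^2 + 18*w - 4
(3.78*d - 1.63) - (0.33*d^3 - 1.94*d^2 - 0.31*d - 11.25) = -0.33*d^3 + 1.94*d^2 + 4.09*d + 9.62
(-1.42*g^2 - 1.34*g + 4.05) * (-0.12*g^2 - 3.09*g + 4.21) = 0.1704*g^4 + 4.5486*g^3 - 2.3236*g^2 - 18.1559*g + 17.0505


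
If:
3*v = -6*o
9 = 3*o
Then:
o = 3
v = -6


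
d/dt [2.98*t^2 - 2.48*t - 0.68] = 5.96*t - 2.48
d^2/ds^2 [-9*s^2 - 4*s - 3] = -18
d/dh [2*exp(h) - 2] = 2*exp(h)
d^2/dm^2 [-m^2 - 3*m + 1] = -2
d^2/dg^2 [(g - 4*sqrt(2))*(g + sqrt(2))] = 2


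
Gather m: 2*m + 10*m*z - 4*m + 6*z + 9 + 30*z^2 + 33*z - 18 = m*(10*z - 2) + 30*z^2 + 39*z - 9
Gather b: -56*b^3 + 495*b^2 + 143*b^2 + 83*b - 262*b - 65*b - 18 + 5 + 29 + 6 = -56*b^3 + 638*b^2 - 244*b + 22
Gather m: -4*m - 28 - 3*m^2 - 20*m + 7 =-3*m^2 - 24*m - 21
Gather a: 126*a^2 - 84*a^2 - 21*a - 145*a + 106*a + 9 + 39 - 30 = 42*a^2 - 60*a + 18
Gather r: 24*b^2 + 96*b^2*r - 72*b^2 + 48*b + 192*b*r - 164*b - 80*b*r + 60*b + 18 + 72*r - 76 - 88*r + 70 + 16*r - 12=-48*b^2 - 56*b + r*(96*b^2 + 112*b)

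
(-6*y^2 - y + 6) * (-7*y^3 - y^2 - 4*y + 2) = 42*y^5 + 13*y^4 - 17*y^3 - 14*y^2 - 26*y + 12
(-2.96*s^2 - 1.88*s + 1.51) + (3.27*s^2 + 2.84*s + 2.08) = 0.31*s^2 + 0.96*s + 3.59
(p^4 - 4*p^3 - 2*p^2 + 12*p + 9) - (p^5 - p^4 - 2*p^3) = -p^5 + 2*p^4 - 2*p^3 - 2*p^2 + 12*p + 9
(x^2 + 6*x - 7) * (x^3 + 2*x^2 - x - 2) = x^5 + 8*x^4 + 4*x^3 - 22*x^2 - 5*x + 14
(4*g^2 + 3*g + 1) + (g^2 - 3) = 5*g^2 + 3*g - 2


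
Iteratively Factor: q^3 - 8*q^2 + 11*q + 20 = (q - 4)*(q^2 - 4*q - 5) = (q - 4)*(q + 1)*(q - 5)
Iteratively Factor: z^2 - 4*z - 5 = (z - 5)*(z + 1)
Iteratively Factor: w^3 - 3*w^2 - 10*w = (w)*(w^2 - 3*w - 10) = w*(w - 5)*(w + 2)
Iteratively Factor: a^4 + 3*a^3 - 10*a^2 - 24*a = (a + 4)*(a^3 - a^2 - 6*a) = (a - 3)*(a + 4)*(a^2 + 2*a) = a*(a - 3)*(a + 4)*(a + 2)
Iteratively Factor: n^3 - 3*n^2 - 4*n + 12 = (n - 2)*(n^2 - n - 6) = (n - 2)*(n + 2)*(n - 3)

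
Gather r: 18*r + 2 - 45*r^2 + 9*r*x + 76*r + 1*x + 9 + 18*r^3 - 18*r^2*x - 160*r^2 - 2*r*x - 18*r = 18*r^3 + r^2*(-18*x - 205) + r*(7*x + 76) + x + 11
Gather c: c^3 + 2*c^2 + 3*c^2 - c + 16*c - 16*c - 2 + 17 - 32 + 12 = c^3 + 5*c^2 - c - 5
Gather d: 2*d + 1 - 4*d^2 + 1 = -4*d^2 + 2*d + 2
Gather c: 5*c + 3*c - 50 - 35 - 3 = 8*c - 88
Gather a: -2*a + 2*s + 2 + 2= -2*a + 2*s + 4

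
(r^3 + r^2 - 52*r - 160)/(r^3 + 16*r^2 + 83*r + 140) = (r - 8)/(r + 7)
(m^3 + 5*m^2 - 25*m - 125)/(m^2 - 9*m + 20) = (m^2 + 10*m + 25)/(m - 4)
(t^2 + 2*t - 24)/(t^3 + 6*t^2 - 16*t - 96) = 1/(t + 4)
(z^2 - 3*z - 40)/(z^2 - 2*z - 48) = (z + 5)/(z + 6)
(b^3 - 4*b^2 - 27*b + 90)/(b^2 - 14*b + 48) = (b^2 + 2*b - 15)/(b - 8)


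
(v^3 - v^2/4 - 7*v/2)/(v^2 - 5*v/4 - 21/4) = v*(v - 2)/(v - 3)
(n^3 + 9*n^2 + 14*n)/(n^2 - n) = (n^2 + 9*n + 14)/(n - 1)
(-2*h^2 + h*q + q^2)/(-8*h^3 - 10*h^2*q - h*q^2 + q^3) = (-h + q)/(-4*h^2 - 3*h*q + q^2)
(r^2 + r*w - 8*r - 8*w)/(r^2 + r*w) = (r - 8)/r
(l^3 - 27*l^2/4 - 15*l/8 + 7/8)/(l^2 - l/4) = l - 13/2 - 7/(2*l)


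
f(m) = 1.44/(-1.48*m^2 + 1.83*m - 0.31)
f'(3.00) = 0.15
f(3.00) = -0.18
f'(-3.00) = -0.04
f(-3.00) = -0.08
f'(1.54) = 3.92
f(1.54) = -1.44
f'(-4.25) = -0.02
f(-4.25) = -0.04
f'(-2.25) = -0.09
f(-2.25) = -0.12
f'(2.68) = 0.24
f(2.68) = -0.24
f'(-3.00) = -0.04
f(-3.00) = -0.08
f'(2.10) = 0.70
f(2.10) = -0.48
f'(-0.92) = -0.62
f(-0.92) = -0.44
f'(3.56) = 0.08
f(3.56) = -0.11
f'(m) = 1.44*(2.96*m - 1.83)/(-1.48*m^2 + 1.83*m - 0.31)^2 = (4.2624*m - 2.6352)/(1.48*m^2 - 1.83*m + 0.31)^2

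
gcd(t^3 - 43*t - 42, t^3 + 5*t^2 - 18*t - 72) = t + 6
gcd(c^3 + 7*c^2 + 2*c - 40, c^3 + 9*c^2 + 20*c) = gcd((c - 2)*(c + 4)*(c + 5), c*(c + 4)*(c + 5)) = c^2 + 9*c + 20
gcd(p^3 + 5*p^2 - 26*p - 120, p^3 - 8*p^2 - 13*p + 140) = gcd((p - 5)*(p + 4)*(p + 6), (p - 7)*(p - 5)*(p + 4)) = p^2 - p - 20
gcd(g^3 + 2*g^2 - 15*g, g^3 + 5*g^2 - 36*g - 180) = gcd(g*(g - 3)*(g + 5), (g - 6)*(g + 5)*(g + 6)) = g + 5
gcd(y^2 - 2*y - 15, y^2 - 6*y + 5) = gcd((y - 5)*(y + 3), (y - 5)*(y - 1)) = y - 5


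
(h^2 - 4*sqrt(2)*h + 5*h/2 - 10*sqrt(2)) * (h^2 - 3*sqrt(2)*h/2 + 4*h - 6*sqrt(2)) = h^4 - 11*sqrt(2)*h^3/2 + 13*h^3/2 - 143*sqrt(2)*h^2/4 + 22*h^2 - 55*sqrt(2)*h + 78*h + 120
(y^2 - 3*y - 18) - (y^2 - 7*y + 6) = 4*y - 24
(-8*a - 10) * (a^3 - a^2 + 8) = -8*a^4 - 2*a^3 + 10*a^2 - 64*a - 80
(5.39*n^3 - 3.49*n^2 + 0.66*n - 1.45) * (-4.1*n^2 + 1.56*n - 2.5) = -22.099*n^5 + 22.7174*n^4 - 21.6254*n^3 + 15.6996*n^2 - 3.912*n + 3.625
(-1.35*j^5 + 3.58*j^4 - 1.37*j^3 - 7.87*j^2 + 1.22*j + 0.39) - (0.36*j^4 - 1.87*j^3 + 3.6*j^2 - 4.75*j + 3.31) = -1.35*j^5 + 3.22*j^4 + 0.5*j^3 - 11.47*j^2 + 5.97*j - 2.92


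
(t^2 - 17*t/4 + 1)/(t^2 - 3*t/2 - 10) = (4*t - 1)/(2*(2*t + 5))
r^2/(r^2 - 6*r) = r/(r - 6)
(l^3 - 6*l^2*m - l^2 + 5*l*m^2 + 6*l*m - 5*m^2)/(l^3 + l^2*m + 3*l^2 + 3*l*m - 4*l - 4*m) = (l^2 - 6*l*m + 5*m^2)/(l^2 + l*m + 4*l + 4*m)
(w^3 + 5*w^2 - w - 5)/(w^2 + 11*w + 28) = (w^3 + 5*w^2 - w - 5)/(w^2 + 11*w + 28)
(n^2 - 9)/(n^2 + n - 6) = (n - 3)/(n - 2)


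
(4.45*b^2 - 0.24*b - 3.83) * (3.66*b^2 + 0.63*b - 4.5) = 16.287*b^4 + 1.9251*b^3 - 34.194*b^2 - 1.3329*b + 17.235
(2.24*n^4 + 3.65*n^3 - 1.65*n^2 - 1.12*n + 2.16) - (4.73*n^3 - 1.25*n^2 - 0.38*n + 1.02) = 2.24*n^4 - 1.08*n^3 - 0.4*n^2 - 0.74*n + 1.14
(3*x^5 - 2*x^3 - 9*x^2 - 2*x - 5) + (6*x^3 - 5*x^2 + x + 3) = 3*x^5 + 4*x^3 - 14*x^2 - x - 2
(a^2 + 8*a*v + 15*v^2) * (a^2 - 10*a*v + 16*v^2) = a^4 - 2*a^3*v - 49*a^2*v^2 - 22*a*v^3 + 240*v^4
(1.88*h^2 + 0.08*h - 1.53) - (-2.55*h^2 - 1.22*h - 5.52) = 4.43*h^2 + 1.3*h + 3.99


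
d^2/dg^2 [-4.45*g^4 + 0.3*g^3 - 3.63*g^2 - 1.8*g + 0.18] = -53.4*g^2 + 1.8*g - 7.26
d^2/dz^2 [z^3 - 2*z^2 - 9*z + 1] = 6*z - 4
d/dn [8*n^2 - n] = 16*n - 1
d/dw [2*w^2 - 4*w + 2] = 4*w - 4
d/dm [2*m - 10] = 2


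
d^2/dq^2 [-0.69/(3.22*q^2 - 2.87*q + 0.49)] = (14.308392*q^2 - 12.753132*q - 0.69*(6.44*q - 2.87)*(12.88*q - 5.74) + 2.177364)/(3.22*q^2 - 2.87*q + 0.49)^3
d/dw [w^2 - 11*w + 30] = 2*w - 11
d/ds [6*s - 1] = 6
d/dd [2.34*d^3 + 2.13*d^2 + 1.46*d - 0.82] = 7.02*d^2 + 4.26*d + 1.46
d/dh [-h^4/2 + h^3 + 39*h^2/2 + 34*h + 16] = -2*h^3 + 3*h^2 + 39*h + 34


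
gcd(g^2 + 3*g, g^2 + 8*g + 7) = 1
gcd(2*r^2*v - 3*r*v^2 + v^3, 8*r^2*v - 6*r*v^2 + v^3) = 2*r*v - v^2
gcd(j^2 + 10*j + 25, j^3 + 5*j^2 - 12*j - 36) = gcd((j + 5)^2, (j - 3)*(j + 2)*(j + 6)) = 1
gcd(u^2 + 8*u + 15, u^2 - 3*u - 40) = u + 5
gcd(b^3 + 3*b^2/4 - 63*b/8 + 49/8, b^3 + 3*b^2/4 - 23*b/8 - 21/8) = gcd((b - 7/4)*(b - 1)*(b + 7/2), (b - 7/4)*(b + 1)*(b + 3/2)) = b - 7/4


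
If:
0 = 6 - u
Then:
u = 6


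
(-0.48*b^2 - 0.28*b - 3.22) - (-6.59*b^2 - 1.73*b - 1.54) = 6.11*b^2 + 1.45*b - 1.68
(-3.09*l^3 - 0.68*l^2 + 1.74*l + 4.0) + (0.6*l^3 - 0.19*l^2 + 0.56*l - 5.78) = -2.49*l^3 - 0.87*l^2 + 2.3*l - 1.78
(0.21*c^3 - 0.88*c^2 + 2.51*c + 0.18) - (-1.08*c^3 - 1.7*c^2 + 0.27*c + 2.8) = 1.29*c^3 + 0.82*c^2 + 2.24*c - 2.62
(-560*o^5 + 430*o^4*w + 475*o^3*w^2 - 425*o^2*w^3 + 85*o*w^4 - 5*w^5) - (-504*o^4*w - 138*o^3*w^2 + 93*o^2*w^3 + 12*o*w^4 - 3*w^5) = -560*o^5 + 934*o^4*w + 613*o^3*w^2 - 518*o^2*w^3 + 73*o*w^4 - 2*w^5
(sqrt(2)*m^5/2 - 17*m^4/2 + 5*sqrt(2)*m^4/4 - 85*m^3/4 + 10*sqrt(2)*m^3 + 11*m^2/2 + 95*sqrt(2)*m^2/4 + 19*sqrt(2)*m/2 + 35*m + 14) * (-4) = -2*sqrt(2)*m^5 - 5*sqrt(2)*m^4 + 34*m^4 - 40*sqrt(2)*m^3 + 85*m^3 - 95*sqrt(2)*m^2 - 22*m^2 - 140*m - 38*sqrt(2)*m - 56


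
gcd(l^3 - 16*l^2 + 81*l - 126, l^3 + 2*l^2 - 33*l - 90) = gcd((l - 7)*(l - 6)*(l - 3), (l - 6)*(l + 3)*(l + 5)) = l - 6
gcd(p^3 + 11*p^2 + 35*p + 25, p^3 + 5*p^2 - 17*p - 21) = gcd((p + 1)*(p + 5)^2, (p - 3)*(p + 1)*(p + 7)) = p + 1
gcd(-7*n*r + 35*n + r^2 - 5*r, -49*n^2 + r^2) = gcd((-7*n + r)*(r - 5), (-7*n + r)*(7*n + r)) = -7*n + r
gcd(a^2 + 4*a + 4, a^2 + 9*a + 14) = a + 2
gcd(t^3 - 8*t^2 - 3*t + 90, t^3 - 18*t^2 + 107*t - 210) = t^2 - 11*t + 30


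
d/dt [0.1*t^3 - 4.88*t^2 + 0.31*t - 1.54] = 0.3*t^2 - 9.76*t + 0.31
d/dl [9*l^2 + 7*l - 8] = 18*l + 7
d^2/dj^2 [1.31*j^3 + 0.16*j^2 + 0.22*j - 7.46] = 7.86*j + 0.32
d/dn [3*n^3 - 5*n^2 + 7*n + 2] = 9*n^2 - 10*n + 7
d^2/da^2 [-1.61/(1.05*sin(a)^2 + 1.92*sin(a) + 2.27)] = (7.1001*sin(a)^4 + 9.73728*sin(a)^3 - 20.064786*sin(a)^2 - 26.491584*sin(a) - 4.195338)/(1.05*sin(a)^2 + 1.92*sin(a) + 2.27)^3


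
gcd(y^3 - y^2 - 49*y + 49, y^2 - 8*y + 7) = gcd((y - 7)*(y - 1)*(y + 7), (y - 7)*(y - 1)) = y^2 - 8*y + 7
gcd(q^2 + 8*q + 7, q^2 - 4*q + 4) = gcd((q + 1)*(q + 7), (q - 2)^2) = 1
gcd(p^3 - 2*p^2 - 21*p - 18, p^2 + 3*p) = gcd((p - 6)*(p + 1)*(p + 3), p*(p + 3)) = p + 3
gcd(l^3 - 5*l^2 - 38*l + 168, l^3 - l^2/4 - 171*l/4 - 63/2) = l^2 - l - 42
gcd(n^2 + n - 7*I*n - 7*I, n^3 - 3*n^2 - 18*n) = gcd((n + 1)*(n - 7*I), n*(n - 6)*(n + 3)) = 1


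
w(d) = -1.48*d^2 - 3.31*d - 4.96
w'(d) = -2.96*d - 3.31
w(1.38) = -12.35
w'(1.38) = -7.39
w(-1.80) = -3.80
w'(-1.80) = 2.02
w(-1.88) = -3.97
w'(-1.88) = 2.25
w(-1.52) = -3.35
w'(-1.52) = 1.19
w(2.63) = -23.90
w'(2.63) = -11.09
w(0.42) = -6.61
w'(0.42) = -4.55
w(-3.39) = -10.75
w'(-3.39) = 6.72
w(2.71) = -24.80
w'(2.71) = -11.33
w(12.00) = -257.80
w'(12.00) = -38.83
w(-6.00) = -38.38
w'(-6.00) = 14.45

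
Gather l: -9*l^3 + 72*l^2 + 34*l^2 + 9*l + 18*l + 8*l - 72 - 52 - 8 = -9*l^3 + 106*l^2 + 35*l - 132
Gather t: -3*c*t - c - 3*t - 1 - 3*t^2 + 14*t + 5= -c - 3*t^2 + t*(11 - 3*c) + 4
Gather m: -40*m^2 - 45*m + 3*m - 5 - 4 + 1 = -40*m^2 - 42*m - 8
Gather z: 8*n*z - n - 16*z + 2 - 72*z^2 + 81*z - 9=-n - 72*z^2 + z*(8*n + 65) - 7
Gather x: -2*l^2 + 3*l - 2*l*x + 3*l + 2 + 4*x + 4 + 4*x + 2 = -2*l^2 + 6*l + x*(8 - 2*l) + 8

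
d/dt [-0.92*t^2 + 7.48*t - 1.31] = 7.48 - 1.84*t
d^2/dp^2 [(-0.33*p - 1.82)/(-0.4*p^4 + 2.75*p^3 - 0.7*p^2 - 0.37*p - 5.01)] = (0.6336*p^7 + 0.016*p^6 - 44.53185*p^5 + 170.23326*p^4 - 67.21001*p^3 + 5.03123999999999*p^2 + 146.33472*p - 13.490606)/(0.064*p^12 - 1.32*p^11 + 9.411*p^10 - 25.239275*p^9 + 16.43205*p^8 - 28.092525*p^7 + 118.314955*p^6 - 54.002145*p^5 + 7.18626*p^4 - 199.239632*p^3 + 54.767817*p^2 + 27.861111*p + 125.751501)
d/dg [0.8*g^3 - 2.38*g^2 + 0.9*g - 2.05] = 2.4*g^2 - 4.76*g + 0.9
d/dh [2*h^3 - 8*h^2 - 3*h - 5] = 6*h^2 - 16*h - 3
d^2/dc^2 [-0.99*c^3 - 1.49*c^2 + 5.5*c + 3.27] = -5.94*c - 2.98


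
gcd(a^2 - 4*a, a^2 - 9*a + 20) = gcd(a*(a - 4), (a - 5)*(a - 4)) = a - 4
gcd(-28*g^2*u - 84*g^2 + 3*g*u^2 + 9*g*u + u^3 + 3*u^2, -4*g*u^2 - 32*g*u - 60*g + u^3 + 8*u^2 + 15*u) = -4*g*u - 12*g + u^2 + 3*u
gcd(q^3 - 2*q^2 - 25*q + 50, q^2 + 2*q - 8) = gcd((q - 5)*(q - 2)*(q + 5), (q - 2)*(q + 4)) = q - 2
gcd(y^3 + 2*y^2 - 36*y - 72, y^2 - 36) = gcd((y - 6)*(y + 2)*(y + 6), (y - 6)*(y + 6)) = y^2 - 36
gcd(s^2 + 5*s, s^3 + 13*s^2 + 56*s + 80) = s + 5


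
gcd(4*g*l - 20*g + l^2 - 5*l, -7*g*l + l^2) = 1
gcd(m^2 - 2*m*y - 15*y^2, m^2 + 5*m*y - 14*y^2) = 1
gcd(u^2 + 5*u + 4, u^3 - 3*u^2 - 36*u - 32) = u^2 + 5*u + 4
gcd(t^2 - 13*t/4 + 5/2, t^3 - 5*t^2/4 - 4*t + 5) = t^2 - 13*t/4 + 5/2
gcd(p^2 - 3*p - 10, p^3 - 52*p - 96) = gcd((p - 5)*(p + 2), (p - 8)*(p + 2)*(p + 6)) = p + 2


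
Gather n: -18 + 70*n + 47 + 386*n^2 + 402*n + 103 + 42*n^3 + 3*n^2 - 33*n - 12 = 42*n^3 + 389*n^2 + 439*n + 120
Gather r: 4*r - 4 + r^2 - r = r^2 + 3*r - 4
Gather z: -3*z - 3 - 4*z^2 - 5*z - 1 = -4*z^2 - 8*z - 4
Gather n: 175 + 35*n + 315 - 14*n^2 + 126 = -14*n^2 + 35*n + 616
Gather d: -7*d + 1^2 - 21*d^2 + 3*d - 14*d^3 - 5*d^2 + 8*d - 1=-14*d^3 - 26*d^2 + 4*d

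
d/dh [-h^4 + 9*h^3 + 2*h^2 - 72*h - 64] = -4*h^3 + 27*h^2 + 4*h - 72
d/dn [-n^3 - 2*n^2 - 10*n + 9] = -3*n^2 - 4*n - 10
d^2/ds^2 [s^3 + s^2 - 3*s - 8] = 6*s + 2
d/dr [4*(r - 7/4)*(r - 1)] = 8*r - 11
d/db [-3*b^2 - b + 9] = -6*b - 1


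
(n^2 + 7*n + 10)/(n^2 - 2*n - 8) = (n + 5)/(n - 4)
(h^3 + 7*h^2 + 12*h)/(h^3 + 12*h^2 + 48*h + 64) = h*(h + 3)/(h^2 + 8*h + 16)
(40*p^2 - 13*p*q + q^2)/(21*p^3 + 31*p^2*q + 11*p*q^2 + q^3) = (40*p^2 - 13*p*q + q^2)/(21*p^3 + 31*p^2*q + 11*p*q^2 + q^3)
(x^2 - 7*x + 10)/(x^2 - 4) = (x - 5)/(x + 2)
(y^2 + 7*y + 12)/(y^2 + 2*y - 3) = (y + 4)/(y - 1)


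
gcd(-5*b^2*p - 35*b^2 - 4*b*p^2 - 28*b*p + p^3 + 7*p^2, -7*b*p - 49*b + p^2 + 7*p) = p + 7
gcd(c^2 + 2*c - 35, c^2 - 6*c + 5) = c - 5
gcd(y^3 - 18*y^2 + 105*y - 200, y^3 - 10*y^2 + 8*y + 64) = y - 8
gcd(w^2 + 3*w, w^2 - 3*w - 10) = 1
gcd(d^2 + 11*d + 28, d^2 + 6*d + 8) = d + 4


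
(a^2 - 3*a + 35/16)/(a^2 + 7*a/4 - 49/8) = (4*a - 5)/(2*(2*a + 7))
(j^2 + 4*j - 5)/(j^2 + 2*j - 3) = (j + 5)/(j + 3)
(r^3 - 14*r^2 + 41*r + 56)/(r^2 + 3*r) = (r^3 - 14*r^2 + 41*r + 56)/(r*(r + 3))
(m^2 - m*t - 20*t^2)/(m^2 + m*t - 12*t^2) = (-m + 5*t)/(-m + 3*t)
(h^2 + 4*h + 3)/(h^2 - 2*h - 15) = (h + 1)/(h - 5)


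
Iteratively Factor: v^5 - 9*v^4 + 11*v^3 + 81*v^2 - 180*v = (v - 5)*(v^4 - 4*v^3 - 9*v^2 + 36*v) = (v - 5)*(v - 3)*(v^3 - v^2 - 12*v) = (v - 5)*(v - 3)*(v + 3)*(v^2 - 4*v) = (v - 5)*(v - 4)*(v - 3)*(v + 3)*(v)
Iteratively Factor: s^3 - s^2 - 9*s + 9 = (s + 3)*(s^2 - 4*s + 3) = (s - 1)*(s + 3)*(s - 3)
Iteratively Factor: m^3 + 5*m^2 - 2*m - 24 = (m + 4)*(m^2 + m - 6) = (m - 2)*(m + 4)*(m + 3)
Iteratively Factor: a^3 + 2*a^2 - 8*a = (a - 2)*(a^2 + 4*a) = a*(a - 2)*(a + 4)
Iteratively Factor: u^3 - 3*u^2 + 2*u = (u - 1)*(u^2 - 2*u) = u*(u - 1)*(u - 2)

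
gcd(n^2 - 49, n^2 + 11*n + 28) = n + 7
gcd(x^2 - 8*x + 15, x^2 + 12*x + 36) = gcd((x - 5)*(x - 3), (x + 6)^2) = 1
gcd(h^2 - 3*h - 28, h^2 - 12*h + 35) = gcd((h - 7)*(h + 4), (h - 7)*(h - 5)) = h - 7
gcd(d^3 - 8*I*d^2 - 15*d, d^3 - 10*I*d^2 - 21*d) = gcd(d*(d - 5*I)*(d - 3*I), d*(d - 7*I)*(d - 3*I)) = d^2 - 3*I*d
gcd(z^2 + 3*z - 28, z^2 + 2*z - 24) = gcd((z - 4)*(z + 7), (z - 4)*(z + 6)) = z - 4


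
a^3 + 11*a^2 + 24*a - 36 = (a - 1)*(a + 6)^2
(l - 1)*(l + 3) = l^2 + 2*l - 3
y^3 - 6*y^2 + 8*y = y*(y - 4)*(y - 2)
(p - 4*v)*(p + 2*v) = p^2 - 2*p*v - 8*v^2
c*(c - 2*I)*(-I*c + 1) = -I*c^3 - c^2 - 2*I*c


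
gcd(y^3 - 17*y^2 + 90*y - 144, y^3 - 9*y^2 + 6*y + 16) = y - 8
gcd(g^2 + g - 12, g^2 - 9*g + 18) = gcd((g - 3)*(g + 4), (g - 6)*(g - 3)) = g - 3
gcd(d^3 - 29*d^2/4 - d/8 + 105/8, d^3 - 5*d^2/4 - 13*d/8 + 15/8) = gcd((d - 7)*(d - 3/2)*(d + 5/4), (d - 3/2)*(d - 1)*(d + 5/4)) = d^2 - d/4 - 15/8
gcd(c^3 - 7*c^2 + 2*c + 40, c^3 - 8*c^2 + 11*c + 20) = c^2 - 9*c + 20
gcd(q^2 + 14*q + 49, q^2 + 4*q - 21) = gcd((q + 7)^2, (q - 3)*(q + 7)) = q + 7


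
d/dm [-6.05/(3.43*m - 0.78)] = 20.7515/(3.43*m - 0.78)^2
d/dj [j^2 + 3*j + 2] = 2*j + 3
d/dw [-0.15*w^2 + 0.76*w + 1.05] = 0.76 - 0.3*w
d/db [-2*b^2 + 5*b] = 5 - 4*b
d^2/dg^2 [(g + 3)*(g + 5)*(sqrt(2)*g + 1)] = 6*sqrt(2)*g + 2 + 16*sqrt(2)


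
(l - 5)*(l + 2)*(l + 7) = l^3 + 4*l^2 - 31*l - 70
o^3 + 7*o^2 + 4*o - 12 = (o - 1)*(o + 2)*(o + 6)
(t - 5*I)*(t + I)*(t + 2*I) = t^3 - 2*I*t^2 + 13*t + 10*I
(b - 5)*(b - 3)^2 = b^3 - 11*b^2 + 39*b - 45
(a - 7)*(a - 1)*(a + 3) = a^3 - 5*a^2 - 17*a + 21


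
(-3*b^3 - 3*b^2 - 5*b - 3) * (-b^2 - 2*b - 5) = 3*b^5 + 9*b^4 + 26*b^3 + 28*b^2 + 31*b + 15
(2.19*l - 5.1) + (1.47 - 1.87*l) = 0.32*l - 3.63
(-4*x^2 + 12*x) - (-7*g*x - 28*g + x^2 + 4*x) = 7*g*x + 28*g - 5*x^2 + 8*x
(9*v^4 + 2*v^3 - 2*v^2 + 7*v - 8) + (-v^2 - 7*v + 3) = 9*v^4 + 2*v^3 - 3*v^2 - 5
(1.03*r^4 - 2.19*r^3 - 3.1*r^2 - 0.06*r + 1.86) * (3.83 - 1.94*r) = -1.9982*r^5 + 8.1935*r^4 - 2.3737*r^3 - 11.7566*r^2 - 3.8382*r + 7.1238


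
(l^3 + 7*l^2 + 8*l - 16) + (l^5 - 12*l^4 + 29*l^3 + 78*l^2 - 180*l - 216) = l^5 - 12*l^4 + 30*l^3 + 85*l^2 - 172*l - 232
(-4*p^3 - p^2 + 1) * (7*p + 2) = -28*p^4 - 15*p^3 - 2*p^2 + 7*p + 2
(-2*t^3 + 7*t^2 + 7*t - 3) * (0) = 0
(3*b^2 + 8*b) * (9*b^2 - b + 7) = 27*b^4 + 69*b^3 + 13*b^2 + 56*b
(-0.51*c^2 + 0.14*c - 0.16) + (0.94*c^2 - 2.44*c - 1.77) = 0.43*c^2 - 2.3*c - 1.93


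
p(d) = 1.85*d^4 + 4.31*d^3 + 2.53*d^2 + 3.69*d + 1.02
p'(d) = 7.4*d^3 + 12.93*d^2 + 5.06*d + 3.69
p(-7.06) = 3180.51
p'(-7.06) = -1991.58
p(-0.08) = 0.74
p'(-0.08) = 3.36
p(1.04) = 14.61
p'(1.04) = 31.26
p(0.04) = 1.17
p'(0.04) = 3.91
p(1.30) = 24.85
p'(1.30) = 48.38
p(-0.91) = -2.22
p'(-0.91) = 4.22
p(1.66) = 47.88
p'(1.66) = 81.57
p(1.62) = 44.70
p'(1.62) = 77.28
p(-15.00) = 79624.92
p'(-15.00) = -22137.96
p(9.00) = 15519.00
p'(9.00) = 6491.16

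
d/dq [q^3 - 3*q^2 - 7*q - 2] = 3*q^2 - 6*q - 7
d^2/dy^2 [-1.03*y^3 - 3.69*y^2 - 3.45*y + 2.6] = -6.18*y - 7.38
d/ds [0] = 0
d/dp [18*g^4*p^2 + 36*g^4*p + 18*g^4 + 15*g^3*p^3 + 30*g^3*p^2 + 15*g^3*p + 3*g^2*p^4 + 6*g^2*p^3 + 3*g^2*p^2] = g^2*(36*g^2*p + 36*g^2 + 45*g*p^2 + 60*g*p + 15*g + 12*p^3 + 18*p^2 + 6*p)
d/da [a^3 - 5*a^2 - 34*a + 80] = 3*a^2 - 10*a - 34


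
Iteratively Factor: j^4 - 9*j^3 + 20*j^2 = (j)*(j^3 - 9*j^2 + 20*j) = j*(j - 4)*(j^2 - 5*j) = j^2*(j - 4)*(j - 5)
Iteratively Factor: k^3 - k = (k)*(k^2 - 1) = k*(k - 1)*(k + 1)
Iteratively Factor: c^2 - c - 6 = (c - 3)*(c + 2)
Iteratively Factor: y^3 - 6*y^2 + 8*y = (y)*(y^2 - 6*y + 8) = y*(y - 2)*(y - 4)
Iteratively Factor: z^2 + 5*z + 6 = (z + 2)*(z + 3)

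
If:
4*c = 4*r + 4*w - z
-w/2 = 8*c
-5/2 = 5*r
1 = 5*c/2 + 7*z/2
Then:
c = -16/471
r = -1/2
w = 256/471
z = 146/471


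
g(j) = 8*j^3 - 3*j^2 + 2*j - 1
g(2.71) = 141.61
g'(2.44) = 130.25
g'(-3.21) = 268.56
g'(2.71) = 162.00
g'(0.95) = 17.96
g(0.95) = 5.05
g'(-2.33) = 146.27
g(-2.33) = -123.14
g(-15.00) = -27706.00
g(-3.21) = -302.94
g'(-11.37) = 3172.87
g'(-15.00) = 5492.00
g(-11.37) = -12170.60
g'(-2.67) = 189.11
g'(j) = 24*j^2 - 6*j + 2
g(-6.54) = -2380.20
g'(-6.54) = 1067.76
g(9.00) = 5606.00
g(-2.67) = -180.00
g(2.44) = 102.23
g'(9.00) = 1892.00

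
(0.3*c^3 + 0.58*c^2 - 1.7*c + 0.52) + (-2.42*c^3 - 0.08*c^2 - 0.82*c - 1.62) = -2.12*c^3 + 0.5*c^2 - 2.52*c - 1.1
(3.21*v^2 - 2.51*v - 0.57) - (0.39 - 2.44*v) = 3.21*v^2 - 0.0699999999999998*v - 0.96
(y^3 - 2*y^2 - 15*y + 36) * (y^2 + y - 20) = y^5 - y^4 - 37*y^3 + 61*y^2 + 336*y - 720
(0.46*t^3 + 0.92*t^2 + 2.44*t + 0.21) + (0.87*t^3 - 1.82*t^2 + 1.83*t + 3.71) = 1.33*t^3 - 0.9*t^2 + 4.27*t + 3.92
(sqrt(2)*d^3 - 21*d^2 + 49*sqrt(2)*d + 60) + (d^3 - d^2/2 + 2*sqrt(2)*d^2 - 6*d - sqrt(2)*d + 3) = d^3 + sqrt(2)*d^3 - 43*d^2/2 + 2*sqrt(2)*d^2 - 6*d + 48*sqrt(2)*d + 63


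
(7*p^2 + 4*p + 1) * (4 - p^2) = -7*p^4 - 4*p^3 + 27*p^2 + 16*p + 4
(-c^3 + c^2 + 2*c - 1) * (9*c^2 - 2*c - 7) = -9*c^5 + 11*c^4 + 23*c^3 - 20*c^2 - 12*c + 7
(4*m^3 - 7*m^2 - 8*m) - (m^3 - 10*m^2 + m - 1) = 3*m^3 + 3*m^2 - 9*m + 1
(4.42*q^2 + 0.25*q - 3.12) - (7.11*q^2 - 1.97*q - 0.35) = -2.69*q^2 + 2.22*q - 2.77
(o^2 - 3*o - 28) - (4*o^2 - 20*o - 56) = -3*o^2 + 17*o + 28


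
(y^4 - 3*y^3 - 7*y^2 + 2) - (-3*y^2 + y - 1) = y^4 - 3*y^3 - 4*y^2 - y + 3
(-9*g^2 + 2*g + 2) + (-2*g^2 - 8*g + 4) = -11*g^2 - 6*g + 6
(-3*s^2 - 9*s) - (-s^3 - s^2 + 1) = s^3 - 2*s^2 - 9*s - 1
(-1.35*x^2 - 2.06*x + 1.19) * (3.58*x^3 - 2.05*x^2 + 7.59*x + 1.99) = -4.833*x^5 - 4.6073*x^4 - 1.7633*x^3 - 20.7614*x^2 + 4.9327*x + 2.3681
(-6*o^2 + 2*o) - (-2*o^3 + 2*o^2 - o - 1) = 2*o^3 - 8*o^2 + 3*o + 1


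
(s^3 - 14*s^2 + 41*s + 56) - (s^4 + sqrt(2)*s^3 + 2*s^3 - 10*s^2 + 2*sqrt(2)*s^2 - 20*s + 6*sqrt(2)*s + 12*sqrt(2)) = -s^4 - sqrt(2)*s^3 - s^3 - 4*s^2 - 2*sqrt(2)*s^2 - 6*sqrt(2)*s + 61*s - 12*sqrt(2) + 56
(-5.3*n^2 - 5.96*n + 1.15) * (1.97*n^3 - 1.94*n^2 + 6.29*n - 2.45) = -10.441*n^5 - 1.4592*n^4 - 19.5091*n^3 - 26.7344*n^2 + 21.8355*n - 2.8175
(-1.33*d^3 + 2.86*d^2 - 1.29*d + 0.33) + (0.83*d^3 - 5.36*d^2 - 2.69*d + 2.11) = -0.5*d^3 - 2.5*d^2 - 3.98*d + 2.44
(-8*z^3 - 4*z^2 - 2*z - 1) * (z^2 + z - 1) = -8*z^5 - 12*z^4 + 2*z^3 + z^2 + z + 1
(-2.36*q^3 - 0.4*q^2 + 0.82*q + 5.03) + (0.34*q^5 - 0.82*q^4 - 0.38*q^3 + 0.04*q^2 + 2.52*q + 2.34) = 0.34*q^5 - 0.82*q^4 - 2.74*q^3 - 0.36*q^2 + 3.34*q + 7.37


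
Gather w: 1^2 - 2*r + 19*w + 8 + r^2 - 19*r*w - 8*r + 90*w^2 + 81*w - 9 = r^2 - 10*r + 90*w^2 + w*(100 - 19*r)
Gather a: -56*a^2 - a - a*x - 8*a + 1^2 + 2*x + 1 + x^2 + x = -56*a^2 + a*(-x - 9) + x^2 + 3*x + 2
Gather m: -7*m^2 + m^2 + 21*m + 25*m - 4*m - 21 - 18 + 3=-6*m^2 + 42*m - 36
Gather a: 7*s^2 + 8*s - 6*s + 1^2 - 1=7*s^2 + 2*s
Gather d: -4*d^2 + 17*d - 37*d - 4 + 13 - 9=-4*d^2 - 20*d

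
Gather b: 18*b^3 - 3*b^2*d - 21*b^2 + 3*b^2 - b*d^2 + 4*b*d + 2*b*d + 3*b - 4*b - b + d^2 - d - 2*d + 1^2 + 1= 18*b^3 + b^2*(-3*d - 18) + b*(-d^2 + 6*d - 2) + d^2 - 3*d + 2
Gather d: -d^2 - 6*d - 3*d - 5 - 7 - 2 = -d^2 - 9*d - 14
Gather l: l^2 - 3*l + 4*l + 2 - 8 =l^2 + l - 6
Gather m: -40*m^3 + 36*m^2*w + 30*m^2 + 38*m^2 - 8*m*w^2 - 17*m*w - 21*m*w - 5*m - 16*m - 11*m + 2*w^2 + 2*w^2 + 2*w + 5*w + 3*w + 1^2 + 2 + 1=-40*m^3 + m^2*(36*w + 68) + m*(-8*w^2 - 38*w - 32) + 4*w^2 + 10*w + 4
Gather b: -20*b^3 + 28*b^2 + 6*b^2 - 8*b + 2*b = -20*b^3 + 34*b^2 - 6*b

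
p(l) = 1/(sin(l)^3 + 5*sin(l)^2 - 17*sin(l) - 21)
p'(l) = (-3*sin(l)^2*cos(l) - 10*sin(l)*cos(l) + 17*cos(l))/(sin(l)^3 + 5*sin(l)^2 - 17*sin(l) - 21)^2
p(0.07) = -0.05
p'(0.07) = 0.03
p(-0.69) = -0.12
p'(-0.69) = 0.24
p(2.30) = -0.03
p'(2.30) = -0.01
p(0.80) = -0.03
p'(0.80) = 0.01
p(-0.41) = -0.07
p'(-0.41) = 0.10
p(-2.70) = -0.08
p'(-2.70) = -0.11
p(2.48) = -0.03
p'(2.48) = -0.01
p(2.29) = -0.03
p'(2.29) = -0.01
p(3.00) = -0.04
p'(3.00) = -0.03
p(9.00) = -0.04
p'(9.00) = -0.02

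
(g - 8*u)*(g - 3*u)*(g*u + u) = g^3*u - 11*g^2*u^2 + g^2*u + 24*g*u^3 - 11*g*u^2 + 24*u^3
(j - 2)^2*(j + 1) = j^3 - 3*j^2 + 4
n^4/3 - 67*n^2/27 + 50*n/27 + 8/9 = (n/3 + 1)*(n - 2)*(n - 4/3)*(n + 1/3)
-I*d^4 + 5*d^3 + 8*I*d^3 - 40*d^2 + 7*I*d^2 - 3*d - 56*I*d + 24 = (d - 8)*(d + I)*(d + 3*I)*(-I*d + 1)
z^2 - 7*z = z*(z - 7)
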